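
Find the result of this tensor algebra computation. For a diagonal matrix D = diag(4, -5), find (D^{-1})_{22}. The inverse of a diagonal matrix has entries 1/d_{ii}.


For a diagonal matrix, the inverse has entries (D^{-1})_{ii} = 1/d_{ii}.
The diagonal entries are: d_{11} = 4, d_{22} = -5
We need (D^{-1})_{22} = 1/d_{22} = 1/-5 = -1/5

-1/5


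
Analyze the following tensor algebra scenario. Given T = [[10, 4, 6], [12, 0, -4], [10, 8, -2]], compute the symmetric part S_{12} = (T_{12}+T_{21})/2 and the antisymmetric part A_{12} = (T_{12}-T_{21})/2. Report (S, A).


T_{12} = 4
T_{21} = 12
S_{12} = (4 + 12)/2 = 16/2 = 8
A_{12} = (4 - 12)/2 = -8/2 = -4
Check: S + A = 8 + -4 = 4 = T_{12}.

(8, -4)


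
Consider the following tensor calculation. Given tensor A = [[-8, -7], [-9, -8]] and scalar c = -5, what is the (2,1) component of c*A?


Scalar multiplication: (cA)_{ij} = c * A_{ij}.
c = -5
A_{21} = -9
(cA)_{21} = -5 * -9 = 45

45


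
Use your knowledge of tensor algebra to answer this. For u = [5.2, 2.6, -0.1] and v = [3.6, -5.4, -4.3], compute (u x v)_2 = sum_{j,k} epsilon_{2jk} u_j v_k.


(u x v)_2 = sum_{j,k} epsilon_{2jk} u_j v_k. Only permutations of (1,2,3) contribute; the two non-zero terms are:
eps_{213} u_1 v_3 = -1 * 5.2 * -4.3 = 22.36
eps_{231} u_3 v_1 = 1 * -0.1 * 3.6 = -0.36
(u x v)_2 = 22

22


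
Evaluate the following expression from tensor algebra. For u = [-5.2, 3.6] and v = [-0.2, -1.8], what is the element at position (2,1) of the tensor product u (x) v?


The outer product entry T_{ij} = u_i * v_j.
We need i=2, j=1.
u_2 = 3.6, v_1 = -0.2
T_{2,1} = 3.6 * -0.2 = -0.72

-0.72


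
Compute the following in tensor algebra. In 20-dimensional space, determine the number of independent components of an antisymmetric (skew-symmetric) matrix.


An antisymmetric rank-2 tensor satisfies A_{ij} = -A_{ji}, so diagonal entries are zero.
The independent components are the upper-triangular entries: C(n, 2) = n(n-1)/2.
n = 20
C(20, 2) = 20 * 19 / 2 = 380 / 2 = 190

190


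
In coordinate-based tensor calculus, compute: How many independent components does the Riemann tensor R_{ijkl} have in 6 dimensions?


The Riemann tensor in d dimensions has d^2(d^2 - 1)/12 independent components.
d = 6, so d^2 = 36
d^2 - 1 = 35
d^2(d^2 - 1) = 36 * 35 = 1260
Divide by 12: 1260 / 12 = 105

105


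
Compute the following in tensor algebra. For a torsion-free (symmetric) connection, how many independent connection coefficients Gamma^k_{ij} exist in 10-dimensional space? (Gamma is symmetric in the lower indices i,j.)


Christoffel symbols Gamma^k_{ij} are symmetric in i,j, so there are d * d(d+1)/2 independent symbols.
d = 10
d(d+1)/2 = 10 * 11 / 2 = 55
Total = 10 * 55 = 550

550


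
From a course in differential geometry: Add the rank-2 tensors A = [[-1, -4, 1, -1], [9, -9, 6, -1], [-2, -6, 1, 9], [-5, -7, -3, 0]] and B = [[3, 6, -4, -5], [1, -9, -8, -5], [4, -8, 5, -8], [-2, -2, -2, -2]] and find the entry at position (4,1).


Tensor addition is component-wise: (A + B)_{ij} = A_{ij} + B_{ij}.
A_{41} = -5
B_{41} = -2
(A + B)_{41} = -5 + -2 = -7

-7


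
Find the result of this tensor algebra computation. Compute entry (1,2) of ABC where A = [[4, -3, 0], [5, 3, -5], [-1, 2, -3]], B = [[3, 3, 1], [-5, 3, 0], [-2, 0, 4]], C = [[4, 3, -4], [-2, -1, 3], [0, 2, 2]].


(ABC)_{12} = sum_m (AB)_{1m} C_{m2}. First compute row 1 of AB.
(AB)_{11} = 4*3 + -3*-5 + 0*-2 = 27
(AB)_{12} = 4*3 + -3*3 + 0*0 = 3
(AB)_{13} = 4*1 + -3*0 + 0*4 = 4
Now contract with column 2 of C:
(AB)_{11} * C_{12} = 27 * 3 = 81
(AB)_{12} * C_{22} = 3 * -1 = -3
(AB)_{13} * C_{32} = 4 * 2 = 8
(ABC)_{12} = 81 + -3 + 8 = 86

86


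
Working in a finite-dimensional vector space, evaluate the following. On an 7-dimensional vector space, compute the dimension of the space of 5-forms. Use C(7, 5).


The dimension of the space of p-forms on an n-dimensional space is C(n, p).
n = 7, p = 5
C(7, 5) = 7! / (5! * 2!) = 21

21


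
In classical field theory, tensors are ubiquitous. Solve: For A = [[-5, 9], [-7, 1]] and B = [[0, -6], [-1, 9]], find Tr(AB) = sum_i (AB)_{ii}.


Tr(AB) = sum_i (AB)_{ii} where (AB)_{ii} = sum_k A_{ik} B_{ki}.
(AB)_{11} = -5*0 + 9*-1 = -9
(AB)_{22} = -7*-6 + 1*9 = 51
Tr(AB) = -9 + 51 = 42

42


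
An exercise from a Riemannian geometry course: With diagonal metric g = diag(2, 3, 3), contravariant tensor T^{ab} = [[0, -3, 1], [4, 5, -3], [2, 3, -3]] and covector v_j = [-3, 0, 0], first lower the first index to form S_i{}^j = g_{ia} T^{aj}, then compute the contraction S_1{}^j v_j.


Step 1: lower the first index. For a diagonal metric, g_{ia} T^{aj} = g_{ii} T^{ij} (no sum on i).
g_{11} = 2
S_1{}^1 = 2 * T^{11} = 2 * 0 = 0
S_1{}^2 = 2 * T^{12} = 2 * -3 = -6
S_1{}^3 = 2 * T^{13} = 2 * 1 = 2
Step 2: contract S_1{}^j with v_j.
S_1{}^1 * v_1 = 0 * -3 = 0
S_1{}^2 * v_2 = -6 * 0 = 0
S_1{}^3 * v_3 = 2 * 0 = 0
Result = 0 + 0 + 0 = 0

0


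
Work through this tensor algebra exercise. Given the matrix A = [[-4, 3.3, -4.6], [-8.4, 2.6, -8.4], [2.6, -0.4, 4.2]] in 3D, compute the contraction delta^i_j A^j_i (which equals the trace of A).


The contraction (trace) of a rank-2 tensor is the sum of its diagonal elements.
Diagonal entries: A[1,1] = -4, A[2,2] = 2.6, A[3,3] = 4.2
Tr(A) = -4 + 2.6 + 4.2 = 2.8

2.8


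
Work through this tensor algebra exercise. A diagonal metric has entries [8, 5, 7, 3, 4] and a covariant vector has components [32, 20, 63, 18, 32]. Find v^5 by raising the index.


To raise an index with a diagonal metric: v^i = v_i / g_{ii}.
For index 5: v_5 = 32, g_{55} = 4
v^5 = 32 / 4 = 8

8


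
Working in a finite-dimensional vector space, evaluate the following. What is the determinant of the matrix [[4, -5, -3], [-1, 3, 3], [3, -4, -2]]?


Expanding along the first row, det(A) = a11*M_11 - a12*M_12 + a13*M_13, where M_1j is the (1,j) minor.
Minor M_11 = 3*-2 - 3*-4 = 6
Minor M_12 = -1*-2 - 3*3 = -7
Minor M_13 = -1*-4 - 3*3 = -5
det = 4*(6) - -5*(-7) + -3*(-5)
    = 24 - 35 + 15
    = 4

4


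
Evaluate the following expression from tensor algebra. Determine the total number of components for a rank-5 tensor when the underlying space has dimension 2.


The number of components of a rank-r tensor in d dimensions is d^r.
Here d = 2 and r = 5.
2^5 = 32

32


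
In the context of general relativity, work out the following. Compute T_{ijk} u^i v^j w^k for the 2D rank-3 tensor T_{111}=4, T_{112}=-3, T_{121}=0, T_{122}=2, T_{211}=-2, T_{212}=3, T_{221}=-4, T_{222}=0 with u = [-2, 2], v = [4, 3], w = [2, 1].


S = sum over i,j,k of T_{ijk} u_i v_j w_k. Expanding all 8 terms:
T_{111}*u_1*v_1*w_1 = 4*-2*4*2 = -64  (running total: -64)
T_{112}*u_1*v_1*w_2 = -3*-2*4*1 = 24  (running total: -40)
T_{121}*u_1*v_2*w_1 = 0*-2*3*2 = 0  (running total: -40)
T_{122}*u_1*v_2*w_2 = 2*-2*3*1 = -12  (running total: -52)
T_{211}*u_2*v_1*w_1 = -2*2*4*2 = -32  (running total: -84)
T_{212}*u_2*v_1*w_2 = 3*2*4*1 = 24  (running total: -60)
T_{221}*u_2*v_2*w_1 = -4*2*3*2 = -48  (running total: -108)
T_{222}*u_2*v_2*w_2 = 0*2*3*1 = 0  (running total: -108)
S = -108

-108


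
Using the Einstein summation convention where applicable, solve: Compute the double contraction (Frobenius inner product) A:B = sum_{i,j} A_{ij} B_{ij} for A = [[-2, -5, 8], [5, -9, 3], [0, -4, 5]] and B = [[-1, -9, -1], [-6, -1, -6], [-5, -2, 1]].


A:B = sum over all i,j of A_{ij} * B_{ij}.
Row 1: -2*-1=2, -5*-9=45, 8*-1=-8 => row sum = 39
Row 2: 5*-6=-30, -9*-1=9, 3*-6=-18 => row sum = -39
Row 3: 0*-5=0, -4*-2=8, 5*1=5 => row sum = 13
Total = 39 + -39 + 13 = 13

13


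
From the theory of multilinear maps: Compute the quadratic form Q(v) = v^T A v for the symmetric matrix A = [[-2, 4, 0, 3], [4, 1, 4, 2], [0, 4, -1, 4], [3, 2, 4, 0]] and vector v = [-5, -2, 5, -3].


First compute Av:
(Av)_1 = -2*-5 + 4*-2 + 0*5 + 3*-3 = -7
(Av)_2 = 4*-5 + 1*-2 + 4*5 + 2*-3 = -8
(Av)_3 = 0*-5 + 4*-2 + -1*5 + 4*-3 = -25
(Av)_4 = 3*-5 + 2*-2 + 4*5 + 0*-3 = 1
Av = [-7, -8, -25, 1]
Then v^T (Av) = -5*-7 + -2*-8 + 5*-25 + -3*1
= 35 + 16 + -125 + -3 = -77

-77


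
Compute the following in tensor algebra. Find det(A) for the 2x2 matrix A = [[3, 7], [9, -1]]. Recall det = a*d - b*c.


For a 2x2 matrix [[a, b], [c, d]], det = a*d - b*c.
a = 3, b = 7, c = 9, d = -1
a*d = 3 * -1 = -3
b*c = 7 * 9 = 63
det = -3 - 63 = -66

-66


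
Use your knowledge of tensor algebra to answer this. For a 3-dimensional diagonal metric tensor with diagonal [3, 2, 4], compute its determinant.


For a diagonal metric, the determinant is the product of diagonal entries.
Diagonal entries: 3, 2, 4
det(g) = 3 * 2 * 4 = 24

24


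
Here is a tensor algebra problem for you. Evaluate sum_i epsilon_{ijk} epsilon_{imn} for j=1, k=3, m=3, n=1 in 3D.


Using the identity: epsilon_{ijk} epsilon_{imn} = delta_{jm} delta_{kn} - delta_{jn} delta_{km}.
delta_{13} = 0
delta_{31} = 0
delta_{11} = 1
delta_{33} = 1
Result = 0 * 0 - 1 * 1 = 0 - 1 = -1

-1


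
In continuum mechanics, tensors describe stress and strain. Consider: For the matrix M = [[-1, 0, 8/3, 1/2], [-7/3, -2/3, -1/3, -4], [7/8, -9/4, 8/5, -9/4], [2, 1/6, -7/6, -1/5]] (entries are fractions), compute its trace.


The trace is the sum of diagonal entries.
Diagonal: M[1,1] = -1, M[2,2] = -2/3, M[3,3] = 8/5, M[4,4] = -1/5
Tr(M) = -1 + -2/3 + 8/5 + -1/5
Computing step by step:
After adding M[1,1]: -1
After adding M[2,2]: -5/3
After adding M[3,3]: -1/15
After adding M[4,4]: -4/15
Tr(M) = -4/15

-4/15


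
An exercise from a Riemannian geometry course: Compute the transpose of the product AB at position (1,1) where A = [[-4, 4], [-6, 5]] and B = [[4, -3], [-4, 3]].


(AB)^T_{ij} = (AB)_{ji} = sum_k A_{jk} B_{ki}.
For i=1, j=1 we need (AB)_{11}:
A_{11} * B_{11} = -4 * 4 = -16
A_{12} * B_{21} = 4 * -4 = -16
Sum = -16 + -16 = -32

-32


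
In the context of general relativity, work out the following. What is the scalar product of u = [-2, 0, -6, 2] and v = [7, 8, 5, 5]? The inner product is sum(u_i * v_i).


The inner product u . v = sum of u_i * v_i.
Term-by-term: -2 * 7, 0 * 8, -6 * 5, 2 * 5
Products: -14, 0, -30, 10
Sum = -14 + 0 + -30 + 10 = -34

-34


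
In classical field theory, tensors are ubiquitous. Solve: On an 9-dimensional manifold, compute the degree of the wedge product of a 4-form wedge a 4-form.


The degree of a wedge product is the sum of the degrees of the individual forms.
Degrees: 4, 4
Total degree = 4 + 4 = 8

8


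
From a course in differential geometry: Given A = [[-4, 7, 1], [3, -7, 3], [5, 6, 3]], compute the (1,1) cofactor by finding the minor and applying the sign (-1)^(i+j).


To find cofactor C_{11}, delete row 1 and column 1.
The resulting 2x2 submatrix is: [[-7, 3], [6, 3]]
Minor M_{11} = -7*3 - 3*6
  = -21 - 18 = -39
Sign = (-1)^(1+1) = (-1)^2 = 1
Cofactor C_{11} = 1 * -39 = -39

-39


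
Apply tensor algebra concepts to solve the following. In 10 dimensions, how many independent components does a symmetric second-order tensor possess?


A symmetric rank-2 tensor in d dimensions has d(d+1)/2 independent components.
d = 10
d(d+1)/2 = 10 * 11 / 2 = 110 / 2 = 55

55


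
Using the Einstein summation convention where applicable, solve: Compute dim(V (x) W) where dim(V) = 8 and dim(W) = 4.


The dimension of a tensor product is the product of dimensions.
dim(V) = 8, dim(W) = 4
dim(V (x) W) = 8 * 4 = 32

32


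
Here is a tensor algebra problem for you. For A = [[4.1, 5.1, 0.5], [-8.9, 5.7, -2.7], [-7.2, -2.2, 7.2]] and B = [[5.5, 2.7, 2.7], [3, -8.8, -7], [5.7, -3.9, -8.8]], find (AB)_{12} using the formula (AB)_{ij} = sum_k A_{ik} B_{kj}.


(AB)_{ij} = sum_k A_{ik} B_{kj}.
For i=1, j=2:
A_{11} * B_{12} = 4.1 * 2.7 = 11.07
A_{12} * B_{22} = 5.1 * -8.8 = -44.88
A_{13} * B_{32} = 0.5 * -3.9 = -1.95
Sum = 11.07 + -44.88 + -1.95 = -35.76

-35.76


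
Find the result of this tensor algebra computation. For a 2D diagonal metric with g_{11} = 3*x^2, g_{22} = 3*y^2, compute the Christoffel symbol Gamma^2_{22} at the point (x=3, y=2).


For a diagonal metric, Gamma^k_{ij} = (1/2) g^{kk} (dg_{ik}/dx_j + dg_{jk}/dx_i - dg_{ij}/dx_k).
The metric is diagonal, so g_{ab} = 0 for a != b.
At the given point: g_{11} = 27, g_{22} = 12
g^{22} = 1/12
dg_{22}/dx_2 = dg_{22}/dx_2 = 12
dg_{22}/dx_2 = dg_{22}/dx_2 = 12
dg_{22}/dx_2 = dg_{22}/dx_2 = 12
Numerator = 12 + 12 - 12 = 12
Gamma^2_{22} = 12 / (2 * 12) = 1/2

1/2


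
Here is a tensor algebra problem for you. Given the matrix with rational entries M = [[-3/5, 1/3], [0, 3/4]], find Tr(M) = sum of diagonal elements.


The trace is the sum of diagonal entries.
Diagonal: M[1,1] = -3/5, M[2,2] = 3/4
Tr(M) = -3/5 + 3/4
Computing step by step:
After adding M[1,1]: -3/5
After adding M[2,2]: 3/20
Tr(M) = 3/20

3/20


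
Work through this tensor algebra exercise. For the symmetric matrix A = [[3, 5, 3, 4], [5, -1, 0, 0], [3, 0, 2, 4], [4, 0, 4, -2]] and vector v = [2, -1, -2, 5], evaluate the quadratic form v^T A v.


First compute Av:
(Av)_1 = 3*2 + 5*-1 + 3*-2 + 4*5 = 15
(Av)_2 = 5*2 + -1*-1 + 0*-2 + 0*5 = 11
(Av)_3 = 3*2 + 0*-1 + 2*-2 + 4*5 = 22
(Av)_4 = 4*2 + 0*-1 + 4*-2 + -2*5 = -10
Av = [15, 11, 22, -10]
Then v^T (Av) = 2*15 + -1*11 + -2*22 + 5*-10
= 30 + -11 + -44 + -50 = -75

-75


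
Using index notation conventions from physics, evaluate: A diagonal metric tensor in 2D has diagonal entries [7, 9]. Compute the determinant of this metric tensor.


For a diagonal metric, the determinant is the product of diagonal entries.
Diagonal entries: 7, 9
det(g) = 7 * 9 = 63

63


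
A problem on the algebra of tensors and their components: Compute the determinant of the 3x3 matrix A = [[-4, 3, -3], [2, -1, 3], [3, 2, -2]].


Expanding along the first row, det(A) = a11*M_11 - a12*M_12 + a13*M_13, where M_1j is the (1,j) minor.
Minor M_11 = -1*-2 - 3*2 = -4
Minor M_12 = 2*-2 - 3*3 = -13
Minor M_13 = 2*2 - -1*3 = 7
det = -4*(-4) - 3*(-13) + -3*(7)
    = 16 - -39 + -21
    = 34

34


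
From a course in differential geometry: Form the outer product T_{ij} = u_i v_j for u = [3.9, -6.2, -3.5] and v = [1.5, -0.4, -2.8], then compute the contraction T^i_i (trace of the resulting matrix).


The outer product gives T_{ij} = u_i v_j.
The trace (contraction) is Tr(T) = sum_i T_{ii} = sum_i u_i v_i.
Diagonal entries:
T_{11} = u_1 * v_1 = 3.9 * 1.5 = 5.85
T_{22} = u_2 * v_2 = -6.2 * -0.4 = 2.48
T_{33} = u_3 * v_3 = -3.5 * -2.8 = 9.8
Tr(T) = 5.85 + 2.48 + 9.8 = 18.13

18.13


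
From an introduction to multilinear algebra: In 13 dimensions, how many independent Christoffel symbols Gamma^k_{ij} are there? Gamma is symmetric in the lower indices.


Christoffel symbols Gamma^k_{ij} are symmetric in i,j, so there are d * d(d+1)/2 independent symbols.
d = 13
d(d+1)/2 = 13 * 14 / 2 = 91
Total = 13 * 91 = 1183

1183


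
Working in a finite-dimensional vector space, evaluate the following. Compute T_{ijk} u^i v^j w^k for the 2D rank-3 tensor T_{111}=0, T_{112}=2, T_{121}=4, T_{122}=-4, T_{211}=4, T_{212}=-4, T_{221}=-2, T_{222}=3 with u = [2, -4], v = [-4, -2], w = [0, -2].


S = sum over i,j,k of T_{ijk} u_i v_j w_k. Expanding all 8 terms:
T_{111}*u_1*v_1*w_1 = 0*2*-4*0 = 0  (running total: 0)
T_{112}*u_1*v_1*w_2 = 2*2*-4*-2 = 32  (running total: 32)
T_{121}*u_1*v_2*w_1 = 4*2*-2*0 = 0  (running total: 32)
T_{122}*u_1*v_2*w_2 = -4*2*-2*-2 = -32  (running total: 0)
T_{211}*u_2*v_1*w_1 = 4*-4*-4*0 = 0  (running total: 0)
T_{212}*u_2*v_1*w_2 = -4*-4*-4*-2 = 128  (running total: 128)
T_{221}*u_2*v_2*w_1 = -2*-4*-2*0 = 0  (running total: 128)
T_{222}*u_2*v_2*w_2 = 3*-4*-2*-2 = -48  (running total: 80)
S = 80

80


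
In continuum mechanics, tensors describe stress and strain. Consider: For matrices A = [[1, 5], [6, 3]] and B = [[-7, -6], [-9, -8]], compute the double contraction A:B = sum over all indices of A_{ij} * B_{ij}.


A:B = sum over all i,j of A_{ij} * B_{ij}.
Row 1: 1*-7=-7, 5*-6=-30 => row sum = -37
Row 2: 6*-9=-54, 3*-8=-24 => row sum = -78
Total = -37 + -78 = -115

-115


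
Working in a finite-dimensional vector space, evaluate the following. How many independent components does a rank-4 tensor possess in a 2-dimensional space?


The number of components of a rank-r tensor in d dimensions is d^r.
Here d = 2 and r = 4.
2^4 = 16

16


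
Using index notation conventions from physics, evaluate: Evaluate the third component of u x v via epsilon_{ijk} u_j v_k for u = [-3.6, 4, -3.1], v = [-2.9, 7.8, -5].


(u x v)_3 = sum_{j,k} epsilon_{3jk} u_j v_k. Only permutations of (1,2,3) contribute; the two non-zero terms are:
eps_{312} u_1 v_2 = 1 * -3.6 * 7.8 = -28.08
eps_{321} u_2 v_1 = -1 * 4 * -2.9 = 11.6
(u x v)_3 = -16.48

-16.48


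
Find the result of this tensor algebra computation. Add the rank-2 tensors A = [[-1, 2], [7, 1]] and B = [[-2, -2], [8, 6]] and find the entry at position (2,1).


Tensor addition is component-wise: (A + B)_{ij} = A_{ij} + B_{ij}.
A_{21} = 7
B_{21} = 8
(A + B)_{21} = 7 + 8 = 15

15


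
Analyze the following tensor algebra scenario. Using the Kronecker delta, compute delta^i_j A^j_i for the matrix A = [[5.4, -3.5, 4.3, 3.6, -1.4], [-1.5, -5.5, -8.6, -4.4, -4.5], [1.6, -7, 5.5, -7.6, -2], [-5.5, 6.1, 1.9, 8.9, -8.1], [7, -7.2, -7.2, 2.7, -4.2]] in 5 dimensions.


The contraction (trace) of a rank-2 tensor is the sum of its diagonal elements.
Diagonal entries: A[1,1] = 5.4, A[2,2] = -5.5, A[3,3] = 5.5, A[4,4] = 8.9, A[5,5] = -4.2
Tr(A) = 5.4 + -5.5 + 5.5 + 8.9 + -4.2 = 10.1

10.1


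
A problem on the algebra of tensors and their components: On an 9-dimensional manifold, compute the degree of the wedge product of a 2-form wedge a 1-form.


The degree of a wedge product is the sum of the degrees of the individual forms.
Degrees: 2, 1
Total degree = 2 + 1 = 3

3


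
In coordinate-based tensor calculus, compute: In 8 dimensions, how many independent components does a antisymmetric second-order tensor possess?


A antisymmetric rank-2 tensor in d dimensions has d(d-1)/2 independent components.
d = 8
d(d-1)/2 = 8 * 7 / 2 = 56 / 2 = 28

28


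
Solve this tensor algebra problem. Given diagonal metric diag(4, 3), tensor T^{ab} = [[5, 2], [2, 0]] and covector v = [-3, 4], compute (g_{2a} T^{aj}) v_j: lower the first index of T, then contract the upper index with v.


Step 1: lower the first index. For a diagonal metric, g_{ia} T^{aj} = g_{ii} T^{ij} (no sum on i).
g_{22} = 3
S_2{}^1 = 3 * T^{21} = 3 * 2 = 6
S_2{}^2 = 3 * T^{22} = 3 * 0 = 0
Step 2: contract S_2{}^j with v_j.
S_2{}^1 * v_1 = 6 * -3 = -18
S_2{}^2 * v_2 = 0 * 4 = 0
Result = -18 + 0 = -18

-18


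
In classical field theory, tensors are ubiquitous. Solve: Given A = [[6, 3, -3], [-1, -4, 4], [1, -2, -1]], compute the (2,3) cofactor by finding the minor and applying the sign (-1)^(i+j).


To find cofactor C_{23}, delete row 2 and column 3.
The resulting 2x2 submatrix is: [[6, 3], [1, -2]]
Minor M_{23} = 6*-2 - 3*1
  = -12 - 3 = -15
Sign = (-1)^(2+3) = (-1)^5 = -1
Cofactor C_{23} = -1 * -15 = 15

15


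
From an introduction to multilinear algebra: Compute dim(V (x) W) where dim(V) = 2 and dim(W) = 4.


The dimension of a tensor product is the product of dimensions.
dim(V) = 2, dim(W) = 4
dim(V (x) W) = 2 * 4 = 8

8


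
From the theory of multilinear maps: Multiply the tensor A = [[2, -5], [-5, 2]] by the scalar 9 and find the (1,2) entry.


Scalar multiplication: (cA)_{ij} = c * A_{ij}.
c = 9
A_{12} = -5
(cA)_{12} = 9 * -5 = -45

-45


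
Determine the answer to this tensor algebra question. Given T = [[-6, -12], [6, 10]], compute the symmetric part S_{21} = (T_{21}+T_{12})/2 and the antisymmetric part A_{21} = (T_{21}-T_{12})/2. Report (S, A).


T_{21} = 6
T_{12} = -12
S_{21} = (6 + -12)/2 = -6/2 = -3
A_{21} = (6 - -12)/2 = 18/2 = 9
Check: S + A = -3 + 9 = 6 = T_{21}.

(-3, 9)


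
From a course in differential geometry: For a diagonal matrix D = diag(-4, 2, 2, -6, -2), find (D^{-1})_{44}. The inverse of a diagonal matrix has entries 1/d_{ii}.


For a diagonal matrix, the inverse has entries (D^{-1})_{ii} = 1/d_{ii}.
The diagonal entries are: d_{11} = -4, d_{22} = 2, d_{33} = 2, d_{44} = -6, d_{55} = -2
We need (D^{-1})_{44} = 1/d_{44} = 1/-6 = -1/6

-1/6


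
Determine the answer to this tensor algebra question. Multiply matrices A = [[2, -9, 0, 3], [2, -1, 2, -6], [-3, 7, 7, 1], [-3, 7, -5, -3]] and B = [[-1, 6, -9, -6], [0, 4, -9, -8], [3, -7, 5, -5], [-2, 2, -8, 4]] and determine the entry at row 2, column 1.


(AB)_{ij} = sum_k A_{ik} B_{kj}.
For i=2, j=1:
A_{21} * B_{11} = 2 * -1 = -2
A_{22} * B_{21} = -1 * 0 = 0
A_{23} * B_{31} = 2 * 3 = 6
A_{24} * B_{41} = -6 * -2 = 12
Sum = -2 + 0 + 6 + 12 = 16

16


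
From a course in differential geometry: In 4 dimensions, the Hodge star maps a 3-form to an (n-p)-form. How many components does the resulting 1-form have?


The Hodge dual of a p-form on an n-dimensional manifold is an (n-p)-form.
n = 4, p = 3, so dual degree = 4 - 3 = 1
The number of components is C(n, n-p) = C(4, 1) = 4

4


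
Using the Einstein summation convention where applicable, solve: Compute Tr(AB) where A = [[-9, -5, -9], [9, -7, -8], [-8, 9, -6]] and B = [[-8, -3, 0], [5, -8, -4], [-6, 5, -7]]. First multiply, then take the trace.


Tr(AB) = sum_i (AB)_{ii} where (AB)_{ii} = sum_k A_{ik} B_{ki}.
(AB)_{11} = -9*-8 + -5*5 + -9*-6 = 101
(AB)_{22} = 9*-3 + -7*-8 + -8*5 = -11
(AB)_{33} = -8*0 + 9*-4 + -6*-7 = 6
Tr(AB) = 101 + -11 + 6 = 96

96


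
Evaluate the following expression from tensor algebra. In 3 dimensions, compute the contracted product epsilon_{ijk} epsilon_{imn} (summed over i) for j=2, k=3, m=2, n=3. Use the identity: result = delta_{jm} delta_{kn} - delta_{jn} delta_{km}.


Using the identity: epsilon_{ijk} epsilon_{imn} = delta_{jm} delta_{kn} - delta_{jn} delta_{km}.
delta_{22} = 1
delta_{33} = 1
delta_{23} = 0
delta_{32} = 0
Result = 1 * 1 - 0 * 0 = 1 - 0 = 1

1


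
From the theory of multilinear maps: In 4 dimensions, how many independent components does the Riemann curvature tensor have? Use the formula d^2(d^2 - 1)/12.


The Riemann tensor in d dimensions has d^2(d^2 - 1)/12 independent components.
d = 4, so d^2 = 16
d^2 - 1 = 15
d^2(d^2 - 1) = 16 * 15 = 240
Divide by 12: 240 / 12 = 20

20


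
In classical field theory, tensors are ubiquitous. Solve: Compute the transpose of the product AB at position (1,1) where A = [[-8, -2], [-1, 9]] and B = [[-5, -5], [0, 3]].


(AB)^T_{ij} = (AB)_{ji} = sum_k A_{jk} B_{ki}.
For i=1, j=1 we need (AB)_{11}:
A_{11} * B_{11} = -8 * -5 = 40
A_{12} * B_{21} = -2 * 0 = 0
Sum = 40 + 0 = 40

40


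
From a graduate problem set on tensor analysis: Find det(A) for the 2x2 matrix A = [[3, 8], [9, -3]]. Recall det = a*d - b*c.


For a 2x2 matrix [[a, b], [c, d]], det = a*d - b*c.
a = 3, b = 8, c = 9, d = -3
a*d = 3 * -3 = -9
b*c = 8 * 9 = 72
det = -9 - 72 = -81

-81


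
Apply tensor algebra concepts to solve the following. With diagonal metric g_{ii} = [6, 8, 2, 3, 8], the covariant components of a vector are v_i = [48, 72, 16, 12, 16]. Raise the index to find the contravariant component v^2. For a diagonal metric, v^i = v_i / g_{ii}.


To raise an index with a diagonal metric: v^i = v_i / g_{ii}.
For index 2: v_2 = 72, g_{22} = 8
v^2 = 72 / 8 = 9

9


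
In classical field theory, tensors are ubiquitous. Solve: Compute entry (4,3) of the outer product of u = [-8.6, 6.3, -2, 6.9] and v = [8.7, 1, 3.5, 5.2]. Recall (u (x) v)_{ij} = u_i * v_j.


The outer product entry T_{ij} = u_i * v_j.
We need i=4, j=3.
u_4 = 6.9, v_3 = 3.5
T_{4,3} = 6.9 * 3.5 = 24.15

24.15


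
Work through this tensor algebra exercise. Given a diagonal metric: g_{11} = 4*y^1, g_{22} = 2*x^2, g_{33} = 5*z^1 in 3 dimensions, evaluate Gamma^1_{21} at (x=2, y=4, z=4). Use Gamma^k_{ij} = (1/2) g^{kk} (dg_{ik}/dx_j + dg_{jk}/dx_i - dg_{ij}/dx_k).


For a diagonal metric, Gamma^k_{ij} = (1/2) g^{kk} (dg_{ik}/dx_j + dg_{jk}/dx_i - dg_{ij}/dx_k).
The metric is diagonal, so g_{ab} = 0 for a != b.
At the given point: g_{11} = 16, g_{22} = 8, g_{33} = 20
g^{11} = 1/16
dg_{21}/dx_1 = 0 (off-diagonal)
dg_{11}/dx_2 = dg_{11}/dx_2 = 4
dg_{21}/dx_1 = 0 (off-diagonal)
Numerator = 0 + 4 - 0 = 4
Gamma^1_{21} = 4 / (2 * 16) = 1/8

1/8


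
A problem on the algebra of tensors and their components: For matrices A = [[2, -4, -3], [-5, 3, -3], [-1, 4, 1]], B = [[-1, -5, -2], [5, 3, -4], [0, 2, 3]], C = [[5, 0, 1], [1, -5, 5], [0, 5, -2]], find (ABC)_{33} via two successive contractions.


(ABC)_{33} = sum_m (AB)_{3m} C_{m3}. First compute row 3 of AB.
(AB)_{31} = -1*-1 + 4*5 + 1*0 = 21
(AB)_{32} = -1*-5 + 4*3 + 1*2 = 19
(AB)_{33} = -1*-2 + 4*-4 + 1*3 = -11
Now contract with column 3 of C:
(AB)_{31} * C_{13} = 21 * 1 = 21
(AB)_{32} * C_{23} = 19 * 5 = 95
(AB)_{33} * C_{33} = -11 * -2 = 22
(ABC)_{33} = 21 + 95 + 22 = 138

138


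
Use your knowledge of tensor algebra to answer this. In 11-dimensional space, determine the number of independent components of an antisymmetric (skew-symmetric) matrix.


An antisymmetric rank-2 tensor satisfies A_{ij} = -A_{ji}, so diagonal entries are zero.
The independent components are the upper-triangular entries: C(n, 2) = n(n-1)/2.
n = 11
C(11, 2) = 11 * 10 / 2 = 110 / 2 = 55

55


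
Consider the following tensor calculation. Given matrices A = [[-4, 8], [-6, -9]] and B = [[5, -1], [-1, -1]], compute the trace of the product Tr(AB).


Tr(AB) = sum_i (AB)_{ii} where (AB)_{ii} = sum_k A_{ik} B_{ki}.
(AB)_{11} = -4*5 + 8*-1 = -28
(AB)_{22} = -6*-1 + -9*-1 = 15
Tr(AB) = -28 + 15 = -13

-13


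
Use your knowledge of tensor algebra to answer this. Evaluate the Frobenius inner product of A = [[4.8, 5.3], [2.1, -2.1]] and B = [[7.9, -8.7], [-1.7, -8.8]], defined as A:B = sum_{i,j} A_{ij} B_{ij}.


A:B = sum over all i,j of A_{ij} * B_{ij}.
Row 1: 4.8*7.9=37.92, 5.3*-8.7=-46.11 => row sum = -8.19
Row 2: 2.1*-1.7=-3.57, -2.1*-8.8=18.48 => row sum = 14.91
Total = -8.19 + 14.91 = 6.72

6.72


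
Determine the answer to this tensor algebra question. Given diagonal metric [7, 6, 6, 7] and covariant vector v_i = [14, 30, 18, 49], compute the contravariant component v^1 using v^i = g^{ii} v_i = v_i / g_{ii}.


To raise an index with a diagonal metric: v^i = v_i / g_{ii}.
For index 1: v_1 = 14, g_{11} = 7
v^1 = 14 / 7 = 2

2


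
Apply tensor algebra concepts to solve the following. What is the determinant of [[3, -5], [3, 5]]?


For a 2x2 matrix [[a, b], [c, d]], det = a*d - b*c.
a = 3, b = -5, c = 3, d = 5
a*d = 3 * 5 = 15
b*c = -5 * 3 = -15
det = 15 - -15 = 30

30


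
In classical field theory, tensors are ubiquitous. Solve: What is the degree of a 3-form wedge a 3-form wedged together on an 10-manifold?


The degree of a wedge product is the sum of the degrees of the individual forms.
Degrees: 3, 3
Total degree = 3 + 3 = 6

6


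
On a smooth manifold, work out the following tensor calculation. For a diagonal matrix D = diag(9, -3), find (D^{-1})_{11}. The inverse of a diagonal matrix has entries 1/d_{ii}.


For a diagonal matrix, the inverse has entries (D^{-1})_{ii} = 1/d_{ii}.
The diagonal entries are: d_{11} = 9, d_{22} = -3
We need (D^{-1})_{11} = 1/d_{11} = 1/9 = 1/9

1/9


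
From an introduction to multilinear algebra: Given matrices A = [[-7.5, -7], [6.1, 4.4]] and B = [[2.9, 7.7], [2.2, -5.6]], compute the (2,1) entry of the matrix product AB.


(AB)_{ij} = sum_k A_{ik} B_{kj}.
For i=2, j=1:
A_{21} * B_{11} = 6.1 * 2.9 = 17.69
A_{22} * B_{21} = 4.4 * 2.2 = 9.68
Sum = 17.69 + 9.68 = 27.37

27.37


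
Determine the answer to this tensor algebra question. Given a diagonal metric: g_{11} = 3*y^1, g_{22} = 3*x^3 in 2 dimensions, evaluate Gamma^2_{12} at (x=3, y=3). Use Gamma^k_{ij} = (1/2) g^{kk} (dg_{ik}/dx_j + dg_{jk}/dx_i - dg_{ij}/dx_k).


For a diagonal metric, Gamma^k_{ij} = (1/2) g^{kk} (dg_{ik}/dx_j + dg_{jk}/dx_i - dg_{ij}/dx_k).
The metric is diagonal, so g_{ab} = 0 for a != b.
At the given point: g_{11} = 9, g_{22} = 81
g^{22} = 1/81
dg_{12}/dx_2 = 0 (off-diagonal)
dg_{22}/dx_1 = dg_{22}/dx_1 = 81
dg_{12}/dx_2 = 0 (off-diagonal)
Numerator = 0 + 81 - 0 = 81
Gamma^2_{12} = 81 / (2 * 81) = 1/2

1/2


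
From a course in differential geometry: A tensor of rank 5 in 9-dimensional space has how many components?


The number of components of a rank-r tensor in d dimensions is d^r.
Here d = 9 and r = 5.
9^5 = 59049

59049


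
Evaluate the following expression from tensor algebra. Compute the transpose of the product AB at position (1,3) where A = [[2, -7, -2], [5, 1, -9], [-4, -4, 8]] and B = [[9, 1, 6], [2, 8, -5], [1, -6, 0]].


(AB)^T_{ij} = (AB)_{ji} = sum_k A_{jk} B_{ki}.
For i=1, j=3 we need (AB)_{31}:
A_{31} * B_{11} = -4 * 9 = -36
A_{32} * B_{21} = -4 * 2 = -8
A_{33} * B_{31} = 8 * 1 = 8
Sum = -36 + -8 + 8 = -36

-36


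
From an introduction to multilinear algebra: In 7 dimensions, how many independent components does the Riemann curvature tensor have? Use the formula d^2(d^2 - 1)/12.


The Riemann tensor in d dimensions has d^2(d^2 - 1)/12 independent components.
d = 7, so d^2 = 49
d^2 - 1 = 48
d^2(d^2 - 1) = 49 * 48 = 2352
Divide by 12: 2352 / 12 = 196

196


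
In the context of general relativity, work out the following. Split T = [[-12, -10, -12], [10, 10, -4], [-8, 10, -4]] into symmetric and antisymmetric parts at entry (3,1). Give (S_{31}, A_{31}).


T_{31} = -8
T_{13} = -12
S_{31} = (-8 + -12)/2 = -20/2 = -10
A_{31} = (-8 - -12)/2 = 4/2 = 2
Check: S + A = -10 + 2 = -8 = T_{31}.

(-10, 2)


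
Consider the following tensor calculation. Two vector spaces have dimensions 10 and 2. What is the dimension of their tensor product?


The dimension of a tensor product is the product of dimensions.
dim(V) = 10, dim(W) = 2
dim(V (x) W) = 10 * 2 = 20

20


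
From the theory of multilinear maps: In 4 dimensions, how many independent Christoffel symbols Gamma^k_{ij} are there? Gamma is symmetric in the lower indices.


Christoffel symbols Gamma^k_{ij} are symmetric in i,j, so there are d * d(d+1)/2 independent symbols.
d = 4
d(d+1)/2 = 4 * 5 / 2 = 10
Total = 4 * 10 = 40

40


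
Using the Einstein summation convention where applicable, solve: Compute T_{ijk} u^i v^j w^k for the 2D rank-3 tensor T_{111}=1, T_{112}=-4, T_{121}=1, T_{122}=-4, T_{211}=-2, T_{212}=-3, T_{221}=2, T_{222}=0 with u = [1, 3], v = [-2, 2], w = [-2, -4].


S = sum over i,j,k of T_{ijk} u_i v_j w_k. Expanding all 8 terms:
T_{111}*u_1*v_1*w_1 = 1*1*-2*-2 = 4  (running total: 4)
T_{112}*u_1*v_1*w_2 = -4*1*-2*-4 = -32  (running total: -28)
T_{121}*u_1*v_2*w_1 = 1*1*2*-2 = -4  (running total: -32)
T_{122}*u_1*v_2*w_2 = -4*1*2*-4 = 32  (running total: 0)
T_{211}*u_2*v_1*w_1 = -2*3*-2*-2 = -24  (running total: -24)
T_{212}*u_2*v_1*w_2 = -3*3*-2*-4 = -72  (running total: -96)
T_{221}*u_2*v_2*w_1 = 2*3*2*-2 = -24  (running total: -120)
T_{222}*u_2*v_2*w_2 = 0*3*2*-4 = 0  (running total: -120)
S = -120

-120


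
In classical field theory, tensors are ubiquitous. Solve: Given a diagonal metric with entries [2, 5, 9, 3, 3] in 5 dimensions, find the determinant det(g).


For a diagonal metric, the determinant is the product of diagonal entries.
Diagonal entries: 2, 5, 9, 3, 3
det(g) = 2 * 5 * 9 * 3 * 3 = 810

810


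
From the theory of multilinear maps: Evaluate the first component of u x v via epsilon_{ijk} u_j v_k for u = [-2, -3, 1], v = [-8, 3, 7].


(u x v)_1 = sum_{j,k} epsilon_{1jk} u_j v_k. Only permutations of (1,2,3) contribute; the two non-zero terms are:
eps_{123} u_2 v_3 = 1 * -3 * 7 = -21
eps_{132} u_3 v_2 = -1 * 1 * 3 = -3
(u x v)_1 = -24

-24


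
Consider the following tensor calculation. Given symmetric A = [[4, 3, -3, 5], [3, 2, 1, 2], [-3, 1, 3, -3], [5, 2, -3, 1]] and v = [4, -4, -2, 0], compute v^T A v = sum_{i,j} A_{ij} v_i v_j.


First compute Av:
(Av)_1 = 4*4 + 3*-4 + -3*-2 + 5*0 = 10
(Av)_2 = 3*4 + 2*-4 + 1*-2 + 2*0 = 2
(Av)_3 = -3*4 + 1*-4 + 3*-2 + -3*0 = -22
(Av)_4 = 5*4 + 2*-4 + -3*-2 + 1*0 = 18
Av = [10, 2, -22, 18]
Then v^T (Av) = 4*10 + -4*2 + -2*-22 + 0*18
= 40 + -8 + 44 + 0 = 76

76


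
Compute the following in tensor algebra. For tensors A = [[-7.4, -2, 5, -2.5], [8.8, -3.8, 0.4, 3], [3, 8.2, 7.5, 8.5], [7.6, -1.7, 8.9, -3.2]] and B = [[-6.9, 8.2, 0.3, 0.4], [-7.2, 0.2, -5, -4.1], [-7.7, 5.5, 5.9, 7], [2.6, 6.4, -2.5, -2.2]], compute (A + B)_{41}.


Tensor addition is component-wise: (A + B)_{ij} = A_{ij} + B_{ij}.
A_{41} = 7.6
B_{41} = 2.6
(A + B)_{41} = 7.6 + 2.6 = 10.2

10.2


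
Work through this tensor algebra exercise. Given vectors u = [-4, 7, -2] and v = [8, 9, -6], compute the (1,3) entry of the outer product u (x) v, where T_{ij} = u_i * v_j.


The outer product entry T_{ij} = u_i * v_j.
We need i=1, j=3.
u_1 = -4, v_3 = -6
T_{1,3} = -4 * -6 = 24

24


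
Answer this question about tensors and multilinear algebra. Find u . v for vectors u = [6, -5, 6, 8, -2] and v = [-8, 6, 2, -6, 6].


The inner product u . v = sum of u_i * v_i.
Term-by-term: 6 * -8, -5 * 6, 6 * 2, 8 * -6, -2 * 6
Products: -48, -30, 12, -48, -12
Sum = -48 + -30 + 12 + -48 + -12 = -126

-126


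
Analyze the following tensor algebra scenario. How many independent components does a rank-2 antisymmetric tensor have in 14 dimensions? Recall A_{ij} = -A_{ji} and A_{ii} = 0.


An antisymmetric rank-2 tensor satisfies A_{ij} = -A_{ji}, so diagonal entries are zero.
The independent components are the upper-triangular entries: C(n, 2) = n(n-1)/2.
n = 14
C(14, 2) = 14 * 13 / 2 = 182 / 2 = 91

91


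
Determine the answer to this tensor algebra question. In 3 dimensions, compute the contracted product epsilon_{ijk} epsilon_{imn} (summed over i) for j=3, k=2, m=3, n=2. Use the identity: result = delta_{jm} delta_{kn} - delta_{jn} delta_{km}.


Using the identity: epsilon_{ijk} epsilon_{imn} = delta_{jm} delta_{kn} - delta_{jn} delta_{km}.
delta_{33} = 1
delta_{22} = 1
delta_{32} = 0
delta_{23} = 0
Result = 1 * 1 - 0 * 0 = 1 - 0 = 1

1


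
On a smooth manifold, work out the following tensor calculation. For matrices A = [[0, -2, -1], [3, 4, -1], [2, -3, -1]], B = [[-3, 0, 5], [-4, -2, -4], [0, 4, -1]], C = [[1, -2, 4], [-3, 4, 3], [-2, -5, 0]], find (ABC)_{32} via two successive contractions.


(ABC)_{32} = sum_m (AB)_{3m} C_{m2}. First compute row 3 of AB.
(AB)_{31} = 2*-3 + -3*-4 + -1*0 = 6
(AB)_{32} = 2*0 + -3*-2 + -1*4 = 2
(AB)_{33} = 2*5 + -3*-4 + -1*-1 = 23
Now contract with column 2 of C:
(AB)_{31} * C_{12} = 6 * -2 = -12
(AB)_{32} * C_{22} = 2 * 4 = 8
(AB)_{33} * C_{32} = 23 * -5 = -115
(ABC)_{32} = -12 + 8 + -115 = -119

-119


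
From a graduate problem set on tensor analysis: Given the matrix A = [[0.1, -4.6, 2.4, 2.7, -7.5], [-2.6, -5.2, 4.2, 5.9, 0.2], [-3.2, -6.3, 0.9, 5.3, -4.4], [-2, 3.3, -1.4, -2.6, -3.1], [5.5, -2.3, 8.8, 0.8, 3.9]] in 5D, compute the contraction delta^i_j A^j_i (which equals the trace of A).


The contraction (trace) of a rank-2 tensor is the sum of its diagonal elements.
Diagonal entries: A[1,1] = 0.1, A[2,2] = -5.2, A[3,3] = 0.9, A[4,4] = -2.6, A[5,5] = 3.9
Tr(A) = 0.1 + -5.2 + 0.9 + -2.6 + 3.9 = -2.9

-2.9


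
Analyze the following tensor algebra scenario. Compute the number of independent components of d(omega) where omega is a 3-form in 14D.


The exterior derivative of a p-form is a (p+1)-form.
Its number of independent components is C(n, p+1).
n = 14, p+1 = 4
C(14, 4) = 1001

1001


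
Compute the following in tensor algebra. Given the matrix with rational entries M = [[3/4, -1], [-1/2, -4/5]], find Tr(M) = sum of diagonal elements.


The trace is the sum of diagonal entries.
Diagonal: M[1,1] = 3/4, M[2,2] = -4/5
Tr(M) = 3/4 + -4/5
Computing step by step:
After adding M[1,1]: 3/4
After adding M[2,2]: -1/20
Tr(M) = -1/20

-1/20


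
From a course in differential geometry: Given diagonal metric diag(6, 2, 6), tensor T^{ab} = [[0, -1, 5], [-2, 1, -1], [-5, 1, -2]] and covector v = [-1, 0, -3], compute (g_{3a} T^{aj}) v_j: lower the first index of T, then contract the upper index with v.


Step 1: lower the first index. For a diagonal metric, g_{ia} T^{aj} = g_{ii} T^{ij} (no sum on i).
g_{33} = 6
S_3{}^1 = 6 * T^{31} = 6 * -5 = -30
S_3{}^2 = 6 * T^{32} = 6 * 1 = 6
S_3{}^3 = 6 * T^{33} = 6 * -2 = -12
Step 2: contract S_3{}^j with v_j.
S_3{}^1 * v_1 = -30 * -1 = 30
S_3{}^2 * v_2 = 6 * 0 = 0
S_3{}^3 * v_3 = -12 * -3 = 36
Result = 30 + 0 + 36 = 66

66


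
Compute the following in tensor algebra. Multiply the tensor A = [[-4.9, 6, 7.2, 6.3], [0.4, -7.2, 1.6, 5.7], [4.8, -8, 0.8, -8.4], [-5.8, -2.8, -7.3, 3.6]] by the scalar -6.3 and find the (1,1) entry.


Scalar multiplication: (cA)_{ij} = c * A_{ij}.
c = -6.3
A_{11} = -4.9
(cA)_{11} = -6.3 * -4.9 = 30.87

30.87


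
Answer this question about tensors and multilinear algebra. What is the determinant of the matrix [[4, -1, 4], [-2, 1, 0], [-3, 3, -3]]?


Expanding along the first row, det(A) = a11*M_11 - a12*M_12 + a13*M_13, where M_1j is the (1,j) minor.
Minor M_11 = 1*-3 - 0*3 = -3
Minor M_12 = -2*-3 - 0*-3 = 6
Minor M_13 = -2*3 - 1*-3 = -3
det = 4*(-3) - -1*(6) + 4*(-3)
    = -12 - -6 + -12
    = -18

-18


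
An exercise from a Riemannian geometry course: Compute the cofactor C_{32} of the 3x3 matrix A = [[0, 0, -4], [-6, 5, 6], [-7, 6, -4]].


To find cofactor C_{32}, delete row 3 and column 2.
The resulting 2x2 submatrix is: [[0, -4], [-6, 6]]
Minor M_{32} = 0*6 - -4*-6
  = 0 - 24 = -24
Sign = (-1)^(3+2) = (-1)^5 = -1
Cofactor C_{32} = -1 * -24 = 24

24


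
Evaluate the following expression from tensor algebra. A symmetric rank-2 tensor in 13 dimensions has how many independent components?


A symmetric rank-2 tensor in d dimensions has d(d+1)/2 independent components.
d = 13
d(d+1)/2 = 13 * 14 / 2 = 182 / 2 = 91

91


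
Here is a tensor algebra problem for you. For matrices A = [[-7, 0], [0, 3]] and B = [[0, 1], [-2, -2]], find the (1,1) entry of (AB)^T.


(AB)^T_{ij} = (AB)_{ji} = sum_k A_{jk} B_{ki}.
For i=1, j=1 we need (AB)_{11}:
A_{11} * B_{11} = -7 * 0 = 0
A_{12} * B_{21} = 0 * -2 = 0
Sum = 0 + 0 = 0

0


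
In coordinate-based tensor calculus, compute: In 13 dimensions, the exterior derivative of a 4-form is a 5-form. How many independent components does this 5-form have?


The exterior derivative of a p-form is a (p+1)-form.
Its number of independent components is C(n, p+1).
n = 13, p+1 = 5
C(13, 5) = 1287

1287


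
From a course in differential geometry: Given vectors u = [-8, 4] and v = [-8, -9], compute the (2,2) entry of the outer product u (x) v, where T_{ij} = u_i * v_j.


The outer product entry T_{ij} = u_i * v_j.
We need i=2, j=2.
u_2 = 4, v_2 = -9
T_{2,2} = 4 * -9 = -36

-36


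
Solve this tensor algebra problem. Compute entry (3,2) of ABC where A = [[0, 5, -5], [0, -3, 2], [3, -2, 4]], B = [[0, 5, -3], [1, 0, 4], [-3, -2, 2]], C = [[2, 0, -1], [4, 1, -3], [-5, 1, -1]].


(ABC)_{32} = sum_m (AB)_{3m} C_{m2}. First compute row 3 of AB.
(AB)_{31} = 3*0 + -2*1 + 4*-3 = -14
(AB)_{32} = 3*5 + -2*0 + 4*-2 = 7
(AB)_{33} = 3*-3 + -2*4 + 4*2 = -9
Now contract with column 2 of C:
(AB)_{31} * C_{12} = -14 * 0 = 0
(AB)_{32} * C_{22} = 7 * 1 = 7
(AB)_{33} * C_{32} = -9 * 1 = -9
(ABC)_{32} = 0 + 7 + -9 = -2

-2


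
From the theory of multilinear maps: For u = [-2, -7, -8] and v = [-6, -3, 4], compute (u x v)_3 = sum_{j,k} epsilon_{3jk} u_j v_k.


(u x v)_3 = sum_{j,k} epsilon_{3jk} u_j v_k. Only permutations of (1,2,3) contribute; the two non-zero terms are:
eps_{312} u_1 v_2 = 1 * -2 * -3 = 6
eps_{321} u_2 v_1 = -1 * -7 * -6 = -42
(u x v)_3 = -36

-36


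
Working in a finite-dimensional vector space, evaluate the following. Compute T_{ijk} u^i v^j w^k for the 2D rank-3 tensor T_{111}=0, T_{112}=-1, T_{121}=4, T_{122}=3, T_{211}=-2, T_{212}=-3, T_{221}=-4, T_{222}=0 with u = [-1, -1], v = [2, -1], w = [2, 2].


S = sum over i,j,k of T_{ijk} u_i v_j w_k. Expanding all 8 terms:
T_{111}*u_1*v_1*w_1 = 0*-1*2*2 = 0  (running total: 0)
T_{112}*u_1*v_1*w_2 = -1*-1*2*2 = 4  (running total: 4)
T_{121}*u_1*v_2*w_1 = 4*-1*-1*2 = 8  (running total: 12)
T_{122}*u_1*v_2*w_2 = 3*-1*-1*2 = 6  (running total: 18)
T_{211}*u_2*v_1*w_1 = -2*-1*2*2 = 8  (running total: 26)
T_{212}*u_2*v_1*w_2 = -3*-1*2*2 = 12  (running total: 38)
T_{221}*u_2*v_2*w_1 = -4*-1*-1*2 = -8  (running total: 30)
T_{222}*u_2*v_2*w_2 = 0*-1*-1*2 = 0  (running total: 30)
S = 30

30
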